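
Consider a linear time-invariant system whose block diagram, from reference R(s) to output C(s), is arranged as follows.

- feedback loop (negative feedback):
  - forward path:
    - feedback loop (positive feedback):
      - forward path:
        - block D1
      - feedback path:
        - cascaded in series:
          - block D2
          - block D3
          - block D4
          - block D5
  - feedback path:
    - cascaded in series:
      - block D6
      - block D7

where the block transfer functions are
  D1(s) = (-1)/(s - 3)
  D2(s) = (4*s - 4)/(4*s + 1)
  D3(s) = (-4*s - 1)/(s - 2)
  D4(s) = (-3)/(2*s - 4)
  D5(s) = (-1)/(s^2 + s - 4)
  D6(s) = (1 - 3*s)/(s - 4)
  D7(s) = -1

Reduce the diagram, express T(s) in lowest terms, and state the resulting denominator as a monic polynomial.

1. multiply D2, D3, D4, D5 (series): (6 - 6*s)/(s^4 - 3*s^3 - 4*s^2 + 20*s - 16)
2. close the feedback loop around D1, (D2*D3*D4*D5): (-s^4 + 3*s^3 + 4*s^2 - 20*s + 16)/(s^5 - 6*s^4 + 5*s^3 + 32*s^2 - 82*s + 54)
3. reduce the series chain D6, D7: (3*s - 1)/(s - 4)
4. reduce the feedback loop with forward [D1/(1-D1*(D2*D3*D4*D5))] and return (D6*D7): (-s^5 + 7*s^4 - 8*s^3 - 36*s^2 + 96*s - 64)/(s^6 - 13*s^5 + 39*s^4 + 21*s^3 - 274*s^2 + 450*s - 232)
The result of step 4 is T(s) in lowest terms. Its denominator already has leading coefficient 1, so it is monic as it stands.

Final answer: s^6 - 13*s^5 + 39*s^4 + 21*s^3 - 274*s^2 + 450*s - 232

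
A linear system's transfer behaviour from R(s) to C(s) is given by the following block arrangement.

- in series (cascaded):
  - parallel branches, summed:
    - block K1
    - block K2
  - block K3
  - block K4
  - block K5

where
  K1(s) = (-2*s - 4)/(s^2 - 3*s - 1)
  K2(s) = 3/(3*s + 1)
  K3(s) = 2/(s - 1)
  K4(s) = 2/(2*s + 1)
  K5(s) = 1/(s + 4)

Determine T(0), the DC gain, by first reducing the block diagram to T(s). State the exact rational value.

1. combine K1, K2 in parallel, giving (-3*s^2 - 23*s - 7)/(3*s^3 - 8*s^2 - 6*s - 1)
2. cascade (K1+K2), K3, K4, K5, giving (-12*s^2 - 92*s - 28)/(6*s^6 + 5*s^5 - 83*s^4 - 16*s^3 + 55*s^2 + 29*s + 4)
Step 2 gives the overall T(s). Then T(0) = -28/4 = -7.

Final answer: -7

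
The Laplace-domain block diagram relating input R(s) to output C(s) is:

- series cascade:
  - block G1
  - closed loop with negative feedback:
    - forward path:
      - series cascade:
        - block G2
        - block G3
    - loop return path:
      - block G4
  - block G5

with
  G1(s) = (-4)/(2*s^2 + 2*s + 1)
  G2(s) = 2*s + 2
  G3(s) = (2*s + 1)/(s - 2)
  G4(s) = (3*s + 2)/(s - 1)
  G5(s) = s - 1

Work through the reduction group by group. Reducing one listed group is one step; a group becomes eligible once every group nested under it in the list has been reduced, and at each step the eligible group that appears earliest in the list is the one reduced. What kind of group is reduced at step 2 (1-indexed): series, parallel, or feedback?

Reducing step by step:

[1] series reduction of G2, G3
[2] reduce the feedback loop with forward (G2*G3) and return G4
[3] cascade G1, [(G2*G3)/(1+(G2*G3)*G4)], G5
The group at step 2 is a feedback group.

Answer: feedback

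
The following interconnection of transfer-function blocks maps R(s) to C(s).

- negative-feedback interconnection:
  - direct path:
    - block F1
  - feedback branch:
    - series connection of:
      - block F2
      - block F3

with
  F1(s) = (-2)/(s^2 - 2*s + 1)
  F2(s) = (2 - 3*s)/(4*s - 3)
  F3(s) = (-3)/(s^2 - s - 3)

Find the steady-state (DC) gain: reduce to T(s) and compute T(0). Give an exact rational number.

1. series reduction of F2, F3 = (9*s - 6)/(4*s^3 - 7*s^2 - 9*s + 9)
2. collapse the loop (F1 forward, (F2*F3) return) = (-8*s^3 + 14*s^2 + 18*s - 18)/(4*s^5 - 15*s^4 + 9*s^3 + 20*s^2 - 45*s + 21)
The step-2 result is T(s). Setting s = 0: T(0) = -18/21 = -6/7.

Therefore the answer is -6/7.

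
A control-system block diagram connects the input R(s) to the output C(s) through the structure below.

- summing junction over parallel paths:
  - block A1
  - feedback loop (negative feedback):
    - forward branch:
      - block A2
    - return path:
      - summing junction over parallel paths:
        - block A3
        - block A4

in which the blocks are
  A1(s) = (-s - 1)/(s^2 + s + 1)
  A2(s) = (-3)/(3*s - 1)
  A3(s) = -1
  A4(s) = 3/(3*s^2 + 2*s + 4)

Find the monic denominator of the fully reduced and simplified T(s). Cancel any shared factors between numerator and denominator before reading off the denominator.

Reducing step by step:

Step 1: parallel reduction of A3, A4 = (-3*s^2 - 2*s - 1)/(3*s^2 + 2*s + 4)
Step 2: close the feedback loop around A2, (A3+A4) = (-9*s^2 - 6*s - 12)/(9*s^3 + 12*s^2 + 16*s - 1)
Step 3: sum the parallel branches A1, [A2/(1+A2*(A3+A4))] = (-18*s^4 - 36*s^3 - 55*s^2 - 33*s - 11)/(9*s^5 + 21*s^4 + 37*s^3 + 27*s^2 + 15*s - 1)
Step 3 gives the fully reduced T(s), with no common factor left to cancel. The denominator's leading coefficient is 9, so divide each of its coefficients by 9 to get the monic form.

Answer: s^5 + 7*s^4/3 + 37*s^3/9 + 3*s^2 + 5*s/3 - 1/9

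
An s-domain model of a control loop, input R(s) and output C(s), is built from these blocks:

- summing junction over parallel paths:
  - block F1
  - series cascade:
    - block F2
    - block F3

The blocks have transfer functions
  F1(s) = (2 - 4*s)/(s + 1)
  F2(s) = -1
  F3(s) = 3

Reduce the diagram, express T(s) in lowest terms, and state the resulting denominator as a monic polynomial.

The answer is s + 1.

Reasoning:
[1] series reduction of F2, F3: -3
[2] sum the parallel branches F1, (F2*F3): (-7*s - 1)/(s + 1)
Step 2 gives the fully reduced T(s), with no common factor left to cancel. The denominator is already monic (leading coefficient 1).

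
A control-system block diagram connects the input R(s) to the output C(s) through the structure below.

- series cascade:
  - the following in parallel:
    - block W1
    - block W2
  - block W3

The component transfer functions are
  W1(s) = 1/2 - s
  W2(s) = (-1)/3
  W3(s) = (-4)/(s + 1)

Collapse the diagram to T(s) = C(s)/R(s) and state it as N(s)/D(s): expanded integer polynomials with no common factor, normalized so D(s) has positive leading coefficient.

Step 1: add W1, W2 (parallel) -> 1/6 - s
Step 2: series reduction of (W1+W2), W3: this yields T(s), and no further normalization is needed

Answer: (12*s - 2)/(3*s + 3)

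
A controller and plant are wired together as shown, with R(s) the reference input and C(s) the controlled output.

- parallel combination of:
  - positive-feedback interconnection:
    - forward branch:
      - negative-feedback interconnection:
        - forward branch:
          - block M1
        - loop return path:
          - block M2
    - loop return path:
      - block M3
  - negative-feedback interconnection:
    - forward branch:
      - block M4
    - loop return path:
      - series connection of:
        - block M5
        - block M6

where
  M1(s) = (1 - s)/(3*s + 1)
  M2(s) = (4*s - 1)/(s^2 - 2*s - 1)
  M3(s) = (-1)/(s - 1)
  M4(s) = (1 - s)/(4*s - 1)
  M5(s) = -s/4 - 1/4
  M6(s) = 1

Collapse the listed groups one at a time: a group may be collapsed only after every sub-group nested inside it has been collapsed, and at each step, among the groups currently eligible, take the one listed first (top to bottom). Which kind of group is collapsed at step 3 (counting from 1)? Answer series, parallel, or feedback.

The answer is series.

Reasoning:
Step 1 - apply the feedback formula to M1, M2
Step 2 - reduce the feedback loop with forward [M1/(1+M1*M2)] and return M3
Step 3 - reduce the series chain M5, M6
Step 4 - apply the feedback formula to M4, (M5*M6)
Step 5 - combine [[M1/(1+M1*M2)]/(1-[M1/(1+M1*M2)]*M3)], [M4/(1+M4*(M5*M6))] in parallel
So the answer for step 3 is series.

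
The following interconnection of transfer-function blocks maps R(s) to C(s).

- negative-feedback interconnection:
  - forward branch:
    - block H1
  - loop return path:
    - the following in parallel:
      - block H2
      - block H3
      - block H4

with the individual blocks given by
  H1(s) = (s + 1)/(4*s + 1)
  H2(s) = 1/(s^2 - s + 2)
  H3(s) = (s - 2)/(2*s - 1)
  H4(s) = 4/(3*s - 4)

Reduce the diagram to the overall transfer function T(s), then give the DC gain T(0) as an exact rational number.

First reduce the diagram to T(s).

[1] combine H2, H3, H4 in parallel -> (3*s^4 - 5*s^3 + 18*s^2 - 19*s + 12)/(6*s^4 - 17*s^3 + 27*s^2 - 26*s + 8)
[2] close the feedback loop around H1, (H2+H3+H4) -> (6*s^5 - 11*s^4 + 10*s^3 + s^2 - 18*s + 8)/(27*s^5 - 64*s^4 + 104*s^3 - 78*s^2 - s + 20)
Step 2 gives the overall T(s). Then T(0) = 8/20 = 2/5.

Answer: 2/5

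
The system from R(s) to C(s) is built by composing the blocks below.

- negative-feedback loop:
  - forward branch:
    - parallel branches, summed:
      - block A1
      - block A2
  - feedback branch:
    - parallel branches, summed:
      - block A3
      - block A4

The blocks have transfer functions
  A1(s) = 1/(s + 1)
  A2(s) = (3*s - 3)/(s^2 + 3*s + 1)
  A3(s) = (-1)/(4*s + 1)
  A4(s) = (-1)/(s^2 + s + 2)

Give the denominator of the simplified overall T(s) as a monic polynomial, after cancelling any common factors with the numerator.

The answer is s^6 + 21*s^5/4 + 41*s^4/4 + 39*s^3/4 + 6*s^2 + 9*s/2 + 2.

Reasoning:
[1] parallel reduction of A1, A2; result (4*s^2 + 3*s - 2)/(s^3 + 4*s^2 + 4*s + 1)
[2] reduce the parallel group A3, A4; result (-s^2 - 5*s - 3)/(4*s^3 + 5*s^2 + 9*s + 2)
[3] feedback reduction of (A1+A2), (A3+A4); result (16*s^5 + 32*s^4 + 43*s^3 + 25*s^2 - 12*s - 4)/(4*s^6 + 21*s^5 + 41*s^4 + 39*s^3 + 24*s^2 + 18*s + 8)
That last expression is T(s), already simplified. Scaling its denominator by 1/4 (the reciprocal of the leading coefficient) yields the monic denominator.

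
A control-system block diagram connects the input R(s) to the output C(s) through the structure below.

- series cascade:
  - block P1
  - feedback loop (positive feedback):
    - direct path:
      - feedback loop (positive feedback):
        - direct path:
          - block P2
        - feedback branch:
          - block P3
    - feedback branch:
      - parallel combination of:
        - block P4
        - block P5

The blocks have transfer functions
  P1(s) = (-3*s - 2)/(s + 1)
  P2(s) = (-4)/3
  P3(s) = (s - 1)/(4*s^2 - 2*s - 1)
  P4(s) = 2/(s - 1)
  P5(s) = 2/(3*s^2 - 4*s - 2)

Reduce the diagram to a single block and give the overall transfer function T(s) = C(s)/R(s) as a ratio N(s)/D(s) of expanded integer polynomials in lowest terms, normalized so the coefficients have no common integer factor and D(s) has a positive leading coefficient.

Answer: (144*s^6 - 312*s^5 - 44*s^4 + 284*s^3 + 16*s^2 - 72*s - 16)/(36*s^6 + 42*s^5 - 121*s^4 - 130*s^3 + 51*s^2 + 64*s + 10)

Working:
(1) apply the feedback formula to P2, P3 = (-16*s^2 + 8*s + 4)/(12*s^2 - 2*s - 7)
(2) reduce the parallel group P4, P5 = (6*s^2 - 6*s - 6)/(3*s^3 - 7*s^2 + 2*s + 2)
(3) collapse the loop ([P2/(1-P2*P3)] forward, (P4+P5) return) = (-48*s^5 + 136*s^4 - 76*s^3 - 44*s^2 + 24*s + 8)/(36*s^5 + 6*s^4 - 127*s^3 - 3*s^2 + 54*s + 10)
(4) combine P1, [[P2/(1-P2*P3)]/(1-[P2/(1-P2*P3)]*(P4+P5))] in series; the result is T(s) itself (integer coefficients, no common factor, positive leading denominator coefficient)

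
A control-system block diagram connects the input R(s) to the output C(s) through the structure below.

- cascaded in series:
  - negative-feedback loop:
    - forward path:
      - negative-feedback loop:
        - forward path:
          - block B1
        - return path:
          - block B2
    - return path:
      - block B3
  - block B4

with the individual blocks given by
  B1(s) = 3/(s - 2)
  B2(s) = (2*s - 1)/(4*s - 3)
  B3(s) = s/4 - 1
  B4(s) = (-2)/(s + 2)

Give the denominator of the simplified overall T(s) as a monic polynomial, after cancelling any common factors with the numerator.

Step 1. reduce the feedback loop with forward B1 and return B2: (12*s - 9)/(4*s^2 - 5*s + 3)
Step 2. reduce the feedback loop with forward [B1/(1+B1*B2)] and return B3: (48*s - 36)/(28*s^2 - 77*s + 48)
Step 3. reduce the series chain [[B1/(1+B1*B2)]/(1+[B1/(1+B1*B2)]*B3)], B4: (72 - 96*s)/(28*s^3 - 21*s^2 - 106*s + 96)
T(s) is the step-3 result (common factors already cancelled). Leading coefficient of the denominator: 28. Divide through by 28 for the monic polynomial.

Therefore the answer is s^3 - 3*s^2/4 - 53*s/14 + 24/7.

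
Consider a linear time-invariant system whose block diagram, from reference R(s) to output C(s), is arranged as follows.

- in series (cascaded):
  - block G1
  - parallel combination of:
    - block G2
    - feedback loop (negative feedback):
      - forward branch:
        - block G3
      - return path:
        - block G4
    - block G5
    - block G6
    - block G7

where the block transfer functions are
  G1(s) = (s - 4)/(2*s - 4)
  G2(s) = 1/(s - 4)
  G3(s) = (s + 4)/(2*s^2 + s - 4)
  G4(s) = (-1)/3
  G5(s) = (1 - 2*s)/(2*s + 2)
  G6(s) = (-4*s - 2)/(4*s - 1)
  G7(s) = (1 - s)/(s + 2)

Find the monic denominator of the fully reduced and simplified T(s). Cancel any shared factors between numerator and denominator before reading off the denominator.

Reducing step by step:

Step 1: reduce the feedback loop with forward G3 and return G4 gives (3*s + 12)/(6*s^2 + 2*s - 16)
Step 2: parallel reduction of G2, [G3/(1+G3*G4)], G5, G6, G7 gives (-36*s^6 + 96*s^5 + 382*s^4 - 231*s^3 - 812*s^2 - 234*s - 128)/(12*s^6 - 11*s^5 - 154*s^4 - 65*s^3 + 314*s^2 + 184*s - 64)
Step 3: reduce the series chain G1, (G2+[G3/(1+G3*G4)]+G5+G6+G7) gives (-36*s^6 + 96*s^5 + 382*s^4 - 231*s^3 - 812*s^2 - 234*s - 128)/(24*s^6 + 26*s^5 - 160*s^4 - 154*s^3 + 272*s^2 + 200*s - 64)
The result of step 3 is T(s) in lowest terms. Its denominator has leading coefficient 24; dividing the denominator through by 24 makes it monic.

Answer: s^6 + 13*s^5/12 - 20*s^4/3 - 77*s^3/12 + 34*s^2/3 + 25*s/3 - 8/3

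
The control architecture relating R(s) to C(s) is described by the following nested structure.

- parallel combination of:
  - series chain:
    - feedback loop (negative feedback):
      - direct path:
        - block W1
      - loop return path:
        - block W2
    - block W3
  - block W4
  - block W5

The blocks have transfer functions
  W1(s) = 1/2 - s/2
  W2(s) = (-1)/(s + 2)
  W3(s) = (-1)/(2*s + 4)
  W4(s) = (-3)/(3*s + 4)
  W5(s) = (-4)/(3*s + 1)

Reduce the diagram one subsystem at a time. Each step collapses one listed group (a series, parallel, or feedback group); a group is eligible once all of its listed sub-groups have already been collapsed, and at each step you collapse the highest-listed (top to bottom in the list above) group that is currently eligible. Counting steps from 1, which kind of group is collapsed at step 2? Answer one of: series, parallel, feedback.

Step 1: reduce the feedback loop with forward W1 and return W2
Step 2: reduce the series chain [W1/(1+W1*W2)], W3
Step 3: add ([W1/(1+W1*W2)]*W3), W4, W5 (parallel)
Step 2 collapses a series group.

Final answer: series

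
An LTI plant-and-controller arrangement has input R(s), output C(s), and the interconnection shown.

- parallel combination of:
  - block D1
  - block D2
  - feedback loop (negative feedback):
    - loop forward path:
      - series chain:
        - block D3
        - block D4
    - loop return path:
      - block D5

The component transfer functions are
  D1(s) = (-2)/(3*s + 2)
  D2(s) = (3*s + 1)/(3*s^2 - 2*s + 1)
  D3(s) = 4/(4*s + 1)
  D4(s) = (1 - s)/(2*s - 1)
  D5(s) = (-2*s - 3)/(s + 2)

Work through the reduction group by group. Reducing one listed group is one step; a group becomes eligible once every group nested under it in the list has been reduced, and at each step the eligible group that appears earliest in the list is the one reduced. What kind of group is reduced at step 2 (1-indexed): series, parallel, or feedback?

1. cascade D3, D4
2. close the feedback loop around (D3*D4), D5
3. sum the parallel branches D1, D2, [(D3*D4)/(1+(D3*D4)*D5)]
Step 2: feedback.

Answer: feedback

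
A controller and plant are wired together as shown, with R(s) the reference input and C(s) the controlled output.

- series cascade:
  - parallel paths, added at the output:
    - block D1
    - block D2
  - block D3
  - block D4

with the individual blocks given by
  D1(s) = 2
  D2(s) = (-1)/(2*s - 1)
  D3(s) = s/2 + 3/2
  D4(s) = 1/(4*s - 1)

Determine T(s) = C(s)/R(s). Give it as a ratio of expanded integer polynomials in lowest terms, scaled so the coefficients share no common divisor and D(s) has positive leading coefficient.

Reducing step by step:

[1] combine D1, D2 in parallel: (4*s - 3)/(2*s - 1)
[2] cascade (D1+D2), D3, D4 - this is the overall T(s), already in the required normalized form

Answer: (4*s^2 + 9*s - 9)/(16*s^2 - 12*s + 2)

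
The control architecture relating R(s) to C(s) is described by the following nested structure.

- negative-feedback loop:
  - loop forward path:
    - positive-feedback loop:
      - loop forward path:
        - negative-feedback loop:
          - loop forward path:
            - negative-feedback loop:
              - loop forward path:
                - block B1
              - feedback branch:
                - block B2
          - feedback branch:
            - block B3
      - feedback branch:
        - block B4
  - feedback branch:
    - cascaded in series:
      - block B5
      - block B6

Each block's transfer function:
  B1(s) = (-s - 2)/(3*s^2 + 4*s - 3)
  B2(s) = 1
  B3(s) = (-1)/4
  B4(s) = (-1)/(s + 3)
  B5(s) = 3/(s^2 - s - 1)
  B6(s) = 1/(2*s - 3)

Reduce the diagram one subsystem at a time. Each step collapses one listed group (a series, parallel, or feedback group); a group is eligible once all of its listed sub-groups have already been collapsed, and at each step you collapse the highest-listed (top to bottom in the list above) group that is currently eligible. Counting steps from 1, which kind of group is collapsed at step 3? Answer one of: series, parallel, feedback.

1. feedback reduction of B1, B2
2. feedback reduction of [B1/(1+B1*B2)], B3
3. apply the feedback formula to [[B1/(1+B1*B2)]/(1+[B1/(1+B1*B2)]*B3)], B4
4. cascade B5, B6
5. apply the feedback formula to [[[B1/(1+B1*B2)]/(1+[B1/(1+B1*B2)]*B3)]/(1-[[B1/(1+B1*B2)]/(1+[B1/(1+B1*B2)]*B3)]*B4)], (B5*B6)
Step 3: feedback.

Hence the answer: feedback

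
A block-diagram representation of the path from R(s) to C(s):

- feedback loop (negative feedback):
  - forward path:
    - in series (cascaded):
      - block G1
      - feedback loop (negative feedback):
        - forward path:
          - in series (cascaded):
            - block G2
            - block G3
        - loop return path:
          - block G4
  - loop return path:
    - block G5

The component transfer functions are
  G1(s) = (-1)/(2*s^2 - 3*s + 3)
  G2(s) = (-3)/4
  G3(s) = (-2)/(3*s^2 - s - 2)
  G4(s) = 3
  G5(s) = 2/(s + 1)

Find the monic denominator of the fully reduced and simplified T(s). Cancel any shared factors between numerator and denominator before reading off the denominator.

First reduce the diagram to T(s).

1. multiply G2, G3 (series), giving 3/(6*s^2 - 2*s - 4)
2. reduce the feedback loop with forward (G2*G3) and return G4, giving 3/(6*s^2 - 2*s + 5)
3. series reduction of G1, [(G2*G3)/(1+(G2*G3)*G4)], giving (-3)/(12*s^4 - 22*s^3 + 34*s^2 - 21*s + 15)
4. reduce the feedback loop with forward (G1*[(G2*G3)/(1+(G2*G3)*G4)]) and return G5, giving (-3*s - 3)/(12*s^5 - 10*s^4 + 12*s^3 + 13*s^2 - 6*s + 9)
T(s) is the step-4 result (common factors already cancelled). Leading coefficient of the denominator: 12. Divide through by 12 for the monic polynomial.

Answer: s^5 - 5*s^4/6 + s^3 + 13*s^2/12 - s/2 + 3/4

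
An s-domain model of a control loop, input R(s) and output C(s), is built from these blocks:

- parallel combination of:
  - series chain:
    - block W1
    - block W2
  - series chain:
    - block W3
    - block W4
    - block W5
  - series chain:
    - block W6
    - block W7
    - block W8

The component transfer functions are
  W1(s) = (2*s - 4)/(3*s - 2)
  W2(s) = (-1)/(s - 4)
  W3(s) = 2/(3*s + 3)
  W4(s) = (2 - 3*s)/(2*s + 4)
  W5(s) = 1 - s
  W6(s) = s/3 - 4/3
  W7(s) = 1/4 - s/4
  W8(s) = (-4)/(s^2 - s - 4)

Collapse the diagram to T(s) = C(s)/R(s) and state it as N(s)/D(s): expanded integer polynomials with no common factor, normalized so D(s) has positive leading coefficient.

Step 1 - multiply W1, W2 (series) = (4 - 2*s)/(3*s^2 - 14*s + 8)
Step 2 - reduce the series chain W3, W4, W5 = (3*s^2 - 5*s + 2)/(3*s^2 + 9*s + 6)
Step 3 - multiply W6, W7, W8 (series) = (s^2 - 5*s + 4)/(3*s^2 - 3*s - 12)
Step 4 - reduce the parallel group (W1*W2), (W3*W4*W5), (W6*W7*W8), giving the overall T(s)

Answer: (12*s^6 - 92*s^5 + 130*s^4 + 230*s^3 - 368*s^2 + 40*s - 96)/(9*s^6 - 24*s^5 - 105*s^4 + 132*s^3 + 396*s^2 - 192)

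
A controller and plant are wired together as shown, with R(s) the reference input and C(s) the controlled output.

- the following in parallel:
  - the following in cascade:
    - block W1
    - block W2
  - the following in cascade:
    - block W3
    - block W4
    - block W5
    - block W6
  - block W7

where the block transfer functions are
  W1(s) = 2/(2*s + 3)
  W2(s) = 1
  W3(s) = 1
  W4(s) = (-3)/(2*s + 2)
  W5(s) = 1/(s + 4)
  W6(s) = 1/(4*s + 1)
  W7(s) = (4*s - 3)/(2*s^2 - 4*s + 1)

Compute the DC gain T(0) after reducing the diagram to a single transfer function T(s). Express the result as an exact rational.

First reduce the diagram to T(s).

(1) reduce the series chain W1, W2, giving 2/(2*s + 3)
(2) multiply W3, W4, W5, W6 (series), giving (-3)/(8*s^3 + 42*s^2 + 42*s + 8)
(3) reduce the parallel group (W1*W2), (W3*W4*W5*W6), W7, giving (96*s^5 + 488*s^4 + 352*s^3 - 276*s^2 - 280*s - 65)/(32*s^6 + 152*s^5 + 4*s^4 - 448*s^3 - 310*s^2 + 46*s + 24)
Step 3 gives the overall T(s). Then T(0) = -65/24.

Answer: -65/24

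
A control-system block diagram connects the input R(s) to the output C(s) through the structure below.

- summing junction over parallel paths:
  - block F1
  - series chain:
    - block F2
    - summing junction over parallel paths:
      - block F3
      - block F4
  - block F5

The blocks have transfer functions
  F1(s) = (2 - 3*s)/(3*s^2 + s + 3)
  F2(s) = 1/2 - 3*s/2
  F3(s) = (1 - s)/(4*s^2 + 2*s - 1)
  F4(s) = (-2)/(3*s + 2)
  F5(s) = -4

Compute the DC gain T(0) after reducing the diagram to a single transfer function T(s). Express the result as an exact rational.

1. combine F3, F4 in parallel; result (-11*s^2 - 3*s + 4)/(12*s^3 + 14*s^2 + s - 2)
2. combine F2, (F3+F4) in series; result (33*s^3 - 2*s^2 - 15*s + 4)/(24*s^3 + 28*s^2 + 2*s - 4)
3. sum the parallel branches F1, (F2*(F3+F4)), F5; result (-189*s^5 - 477*s^4 - 408*s^3 - 255*s^2 - 33*s + 52)/(72*s^5 + 108*s^4 + 106*s^3 + 74*s^2 + 2*s - 12)
That last expression is T(s); at s = 0 only the constant terms survive, so T(0) = 52/(-12) = -13/3.

Hence the answer: -13/3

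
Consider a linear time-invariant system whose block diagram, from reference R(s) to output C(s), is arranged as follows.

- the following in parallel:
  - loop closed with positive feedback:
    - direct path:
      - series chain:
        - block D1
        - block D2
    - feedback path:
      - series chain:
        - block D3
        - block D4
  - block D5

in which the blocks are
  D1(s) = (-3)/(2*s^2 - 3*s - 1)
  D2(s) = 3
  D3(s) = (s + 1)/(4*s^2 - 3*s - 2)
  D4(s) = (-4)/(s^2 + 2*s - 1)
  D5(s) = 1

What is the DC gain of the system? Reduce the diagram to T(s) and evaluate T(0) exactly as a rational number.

First reduce the diagram to T(s).

[1] multiply D1, D2 (series); result (-9)/(2*s^2 - 3*s - 1)
[2] combine D3, D4 in series; result (-4*s - 4)/(4*s^4 + 5*s^3 - 12*s^2 - s + 2)
[3] collapse the loop ((D1*D2) forward, (D3*D4) return); result (-36*s^4 - 45*s^3 + 108*s^2 + 9*s - 18)/(8*s^6 - 2*s^5 - 43*s^4 + 29*s^3 + 19*s^2 - 41*s - 38)
[4] reduce the parallel group [(D1*D2)/(1-(D1*D2)*(D3*D4))], D5; result (8*s^6 - 2*s^5 - 79*s^4 - 16*s^3 + 127*s^2 - 32*s - 56)/(8*s^6 - 2*s^5 - 43*s^4 + 29*s^3 + 19*s^2 - 41*s - 38)
The step-4 result is T(s). Setting s = 0: T(0) = -56/(-38) = 28/19.

Answer: 28/19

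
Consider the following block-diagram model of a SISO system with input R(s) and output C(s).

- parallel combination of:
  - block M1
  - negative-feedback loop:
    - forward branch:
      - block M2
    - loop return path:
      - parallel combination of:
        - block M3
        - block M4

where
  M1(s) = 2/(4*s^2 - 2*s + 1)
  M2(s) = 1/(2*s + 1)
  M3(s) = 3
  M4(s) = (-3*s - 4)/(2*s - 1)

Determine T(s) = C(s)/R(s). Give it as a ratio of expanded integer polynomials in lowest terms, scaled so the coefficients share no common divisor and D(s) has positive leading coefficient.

Step 1: combine M3, M4 in parallel -> (3*s - 7)/(2*s - 1)
Step 2: feedback reduction of M2, (M3+M4) -> (2*s - 1)/(4*s^2 + 3*s - 8)
Step 3: combine M1, [M2/(1+M2*(M3+M4))] in parallel, giving the overall T(s)

Answer: (8*s^3 + 10*s - 17)/(16*s^4 + 4*s^3 - 34*s^2 + 19*s - 8)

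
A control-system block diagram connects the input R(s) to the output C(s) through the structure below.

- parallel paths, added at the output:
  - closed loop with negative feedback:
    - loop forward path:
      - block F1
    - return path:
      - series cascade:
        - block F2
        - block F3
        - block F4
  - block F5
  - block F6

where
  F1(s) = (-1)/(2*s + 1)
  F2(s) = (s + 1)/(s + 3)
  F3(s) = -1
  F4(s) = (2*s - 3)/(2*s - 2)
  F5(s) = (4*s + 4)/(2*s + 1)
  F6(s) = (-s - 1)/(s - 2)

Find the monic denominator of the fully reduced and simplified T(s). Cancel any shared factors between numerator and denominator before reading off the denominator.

Reducing step by step:

Step 1. combine F2, F3, F4 in series: (-2*s^2 + s + 3)/(2*s^2 + 4*s - 6)
Step 2. feedback reduction of F1, (F2*F3*F4): (-2*s^2 - 4*s + 6)/(4*s^3 + 12*s^2 - 9*s - 9)
Step 3. reduce the parallel group [F1/(1+F1*(F2*F3*F4))], F5, F6: (8*s^5 - 8*s^4 - 140*s^3 - 35*s^2 + 134*s + 69)/(8*s^5 + 12*s^4 - 62*s^3 - 15*s^2 + 45*s + 18)
No further cancellation is possible in the step-3 result, so that is T(s). Its denominator becomes monic after dividing by the leading coefficient 8.

Answer: s^5 + 3*s^4/2 - 31*s^3/4 - 15*s^2/8 + 45*s/8 + 9/4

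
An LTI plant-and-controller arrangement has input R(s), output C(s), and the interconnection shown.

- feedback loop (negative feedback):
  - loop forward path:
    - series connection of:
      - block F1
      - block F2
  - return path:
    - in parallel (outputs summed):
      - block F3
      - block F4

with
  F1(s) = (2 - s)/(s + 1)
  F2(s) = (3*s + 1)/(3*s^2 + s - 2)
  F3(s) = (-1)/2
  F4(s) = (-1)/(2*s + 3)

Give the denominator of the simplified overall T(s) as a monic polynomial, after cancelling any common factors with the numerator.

First reduce the diagram to T(s).

[1] cascade F1, F2 -> (-3*s^2 + 5*s + 2)/(3*s^3 + 4*s^2 - s - 2)
[2] combine F3, F4 in parallel -> (-2*s - 5)/(4*s + 6)
[3] close the feedback loop around (F1*F2), (F3+F4) -> (-12*s^3 + 2*s^2 + 38*s + 12)/(12*s^4 + 40*s^3 + 25*s^2 - 43*s - 22)
No further cancellation is possible in the step-3 result, so that is T(s). Its denominator becomes monic after dividing by the leading coefficient 12.

Answer: s^4 + 10*s^3/3 + 25*s^2/12 - 43*s/12 - 11/6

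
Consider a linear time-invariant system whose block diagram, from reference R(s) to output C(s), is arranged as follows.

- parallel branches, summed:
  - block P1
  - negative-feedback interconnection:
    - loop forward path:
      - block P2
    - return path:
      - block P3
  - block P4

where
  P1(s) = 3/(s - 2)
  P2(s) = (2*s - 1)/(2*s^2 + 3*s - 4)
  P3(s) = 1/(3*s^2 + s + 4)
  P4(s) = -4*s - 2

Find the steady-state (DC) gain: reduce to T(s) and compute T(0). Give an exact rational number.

Step 1 - feedback reduction of P2, P3 = (6*s^3 - s^2 + 7*s - 4)/(6*s^4 + 11*s^3 - s^2 + 10*s - 17)
Step 2 - sum the parallel branches P1, [P2/(1+P2*P3)], P4 = (-24*s^6 - 8*s^5 + 118*s^4 + 18*s^3 + 130*s^2 - 50*s - 111)/(6*s^5 - s^4 - 23*s^3 + 12*s^2 - 37*s + 34)
That last expression is T(s); at s = 0 only the constant terms survive, so T(0) = -111/34.

Therefore the answer is -111/34.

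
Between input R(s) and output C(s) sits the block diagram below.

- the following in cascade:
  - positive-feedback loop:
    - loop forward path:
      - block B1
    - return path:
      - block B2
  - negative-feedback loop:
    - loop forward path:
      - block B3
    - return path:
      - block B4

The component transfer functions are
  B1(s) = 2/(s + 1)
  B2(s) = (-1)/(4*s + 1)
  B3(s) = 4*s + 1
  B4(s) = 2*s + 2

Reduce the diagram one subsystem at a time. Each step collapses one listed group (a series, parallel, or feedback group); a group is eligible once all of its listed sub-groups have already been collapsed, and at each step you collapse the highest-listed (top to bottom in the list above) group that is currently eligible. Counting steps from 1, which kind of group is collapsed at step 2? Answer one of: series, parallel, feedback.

[1] close the feedback loop around B1, B2
[2] feedback reduction of B3, B4
[3] cascade [B1/(1-B1*B2)], [B3/(1+B3*B4)]
At step 2 the group reduced is feedback.

Final answer: feedback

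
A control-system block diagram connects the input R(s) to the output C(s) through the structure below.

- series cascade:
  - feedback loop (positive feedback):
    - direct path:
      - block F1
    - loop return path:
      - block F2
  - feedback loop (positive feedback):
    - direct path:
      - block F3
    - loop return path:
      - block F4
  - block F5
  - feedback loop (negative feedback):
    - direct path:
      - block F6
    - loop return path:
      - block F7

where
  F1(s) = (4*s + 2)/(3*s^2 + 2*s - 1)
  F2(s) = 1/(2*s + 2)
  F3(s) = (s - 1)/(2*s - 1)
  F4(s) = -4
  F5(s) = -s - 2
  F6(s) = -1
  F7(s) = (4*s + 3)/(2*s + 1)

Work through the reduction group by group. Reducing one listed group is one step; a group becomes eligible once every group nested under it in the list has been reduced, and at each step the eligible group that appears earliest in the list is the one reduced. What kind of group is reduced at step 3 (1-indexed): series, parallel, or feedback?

[1] reduce the feedback loop with forward F1 and return F2
[2] apply the feedback formula to F3, F4
[3] apply the feedback formula to F6, F7
[4] multiply [F1/(1-F1*F2)], [F3/(1-F3*F4)], F5, [F6/(1+F6*F7)] (series)
The group at step 3 is a feedback group.

Final answer: feedback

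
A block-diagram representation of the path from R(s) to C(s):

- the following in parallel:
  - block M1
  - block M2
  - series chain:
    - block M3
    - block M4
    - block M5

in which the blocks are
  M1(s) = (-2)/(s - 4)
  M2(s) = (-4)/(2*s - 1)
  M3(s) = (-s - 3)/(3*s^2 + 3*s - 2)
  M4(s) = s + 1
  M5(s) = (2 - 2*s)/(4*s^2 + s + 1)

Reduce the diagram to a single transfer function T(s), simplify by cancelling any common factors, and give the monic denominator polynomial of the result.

Step 1. combine M3, M4, M5 in series; result (2*s^3 + 6*s^2 - 2*s - 6)/(12*s^4 + 15*s^3 - 2*s^2 + s - 2)
Step 2. reduce the parallel group M1, M2, (M3*M4*M5); result (-92*s^5 + 90*s^4 + 236*s^3 - 14*s^2 + 80*s - 60)/(24*s^6 - 78*s^5 - 91*s^4 + 80*s^3 - 21*s^2 + 22*s - 8)
No further cancellation is possible in the step-2 result, so that is T(s). Its denominator becomes monic after dividing by the leading coefficient 24.

Answer: s^6 - 13*s^5/4 - 91*s^4/24 + 10*s^3/3 - 7*s^2/8 + 11*s/12 - 1/3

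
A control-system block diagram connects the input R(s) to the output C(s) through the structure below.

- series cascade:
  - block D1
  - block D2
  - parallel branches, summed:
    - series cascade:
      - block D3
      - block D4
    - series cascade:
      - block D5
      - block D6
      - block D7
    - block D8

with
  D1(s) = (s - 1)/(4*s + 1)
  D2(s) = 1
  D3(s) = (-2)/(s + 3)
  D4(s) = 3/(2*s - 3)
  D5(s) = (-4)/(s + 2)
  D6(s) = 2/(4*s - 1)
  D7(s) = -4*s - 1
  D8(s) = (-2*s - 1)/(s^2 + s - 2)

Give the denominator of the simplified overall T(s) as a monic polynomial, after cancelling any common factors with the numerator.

Step 1 - combine D3, D4 in series -> (-6)/(2*s^2 + 3*s - 9)
Step 2 - combine D5, D6, D7 in series -> (32*s + 8)/(4*s^2 + 7*s - 2)
Step 3 - add (D3*D4), (D5*D6*D7), D8 (parallel) -> (48*s^4 - 4*s^3 - 326*s^2 + 267*s + 51)/(8*s^5 + 18*s^4 - 45*s^3 - 50*s^2 + 87*s - 18)
Step 4 - combine D1, D2, ((D3*D4)+(D5*D6*D7)+D8) in series -> (48*s^4 - 4*s^3 - 326*s^2 + 267*s + 51)/(32*s^5 + 112*s^4 - 50*s^3 - 295*s^2 + 3*s + 18)
That last expression is T(s), already simplified. Scaling its denominator by 1/32 (the reciprocal of the leading coefficient) yields the monic denominator.

Hence the answer: s^5 + 7*s^4/2 - 25*s^3/16 - 295*s^2/32 + 3*s/32 + 9/16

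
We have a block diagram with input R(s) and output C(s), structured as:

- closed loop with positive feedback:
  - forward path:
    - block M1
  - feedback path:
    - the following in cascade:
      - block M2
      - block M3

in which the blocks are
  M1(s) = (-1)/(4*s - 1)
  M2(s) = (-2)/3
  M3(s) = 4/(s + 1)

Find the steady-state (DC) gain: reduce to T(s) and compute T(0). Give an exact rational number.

Reducing step by step:

Step 1. multiply M2, M3 (series), giving (-8)/(3*s + 3)
Step 2. feedback reduction of M1, (M2*M3), giving (-3*s - 3)/(12*s^2 + 9*s - 11)
DC gain: substitute s = 0 into T(s) from step 2: T(0) = -3/(-11) = 3/11.

Answer: 3/11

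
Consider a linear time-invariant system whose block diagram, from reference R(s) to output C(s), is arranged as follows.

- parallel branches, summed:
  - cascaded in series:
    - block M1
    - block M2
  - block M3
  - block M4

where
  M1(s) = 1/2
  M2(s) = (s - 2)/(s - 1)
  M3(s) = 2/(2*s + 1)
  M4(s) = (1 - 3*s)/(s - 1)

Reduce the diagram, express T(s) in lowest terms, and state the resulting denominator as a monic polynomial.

1. combine M1, M2 in series, giving (s - 2)/(2*s - 2)
2. add (M1*M2), M3, M4 (parallel), giving (-10*s^2 - s - 4)/(4*s^2 - 2*s - 2)
Step 2 gives the fully reduced T(s), with no common factor left to cancel. The denominator's leading coefficient is 4, so divide each of its coefficients by 4 to get the monic form.

Answer: s^2 - s/2 - 1/2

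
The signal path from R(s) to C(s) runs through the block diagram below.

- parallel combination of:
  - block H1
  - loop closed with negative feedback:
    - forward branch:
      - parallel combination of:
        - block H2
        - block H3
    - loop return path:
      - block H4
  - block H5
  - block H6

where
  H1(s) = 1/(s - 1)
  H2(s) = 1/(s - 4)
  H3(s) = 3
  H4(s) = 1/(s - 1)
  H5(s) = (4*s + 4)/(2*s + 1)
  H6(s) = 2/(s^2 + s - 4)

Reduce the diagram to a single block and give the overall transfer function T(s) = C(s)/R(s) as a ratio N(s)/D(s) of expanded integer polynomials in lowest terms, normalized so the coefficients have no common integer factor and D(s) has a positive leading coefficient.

Reducing step by step:

Step 1 - combine H2, H3 in parallel; result (3*s - 11)/(s - 4)
Step 2 - reduce the feedback loop with forward (H2+H3) and return H4; result (3*s^2 - 14*s + 11)/(s^2 - 2*s - 7)
Step 3 - sum the parallel branches H1, [(H2+H3)/(1+(H2+H3)*H4)], H5, H6, giving the overall T(s)

Answer: (10*s^6 - 27*s^5 - 75*s^4 + 131*s^3 - 13*s^2 + 48*s - 26)/(2*s^6 - 3*s^5 - 26*s^4 + 16*s^3 + 68*s^2 - 29*s - 28)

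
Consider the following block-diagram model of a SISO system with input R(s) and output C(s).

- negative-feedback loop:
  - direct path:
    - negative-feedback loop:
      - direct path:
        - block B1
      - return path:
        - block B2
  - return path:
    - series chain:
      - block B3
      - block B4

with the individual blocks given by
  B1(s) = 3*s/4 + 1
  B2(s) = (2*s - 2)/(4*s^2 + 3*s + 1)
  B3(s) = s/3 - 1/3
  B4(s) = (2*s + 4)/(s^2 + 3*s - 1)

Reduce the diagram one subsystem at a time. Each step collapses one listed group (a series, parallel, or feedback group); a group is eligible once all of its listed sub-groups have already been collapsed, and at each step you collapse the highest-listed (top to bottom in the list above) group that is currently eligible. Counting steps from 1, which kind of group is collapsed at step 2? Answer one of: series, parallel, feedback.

Answer: series

Working:
[1] feedback reduction of B1, B2
[2] multiply B3, B4 (series)
[3] collapse the loop ([B1/(1+B1*B2)] forward, (B3*B4) return)
At step 2 the group reduced is series.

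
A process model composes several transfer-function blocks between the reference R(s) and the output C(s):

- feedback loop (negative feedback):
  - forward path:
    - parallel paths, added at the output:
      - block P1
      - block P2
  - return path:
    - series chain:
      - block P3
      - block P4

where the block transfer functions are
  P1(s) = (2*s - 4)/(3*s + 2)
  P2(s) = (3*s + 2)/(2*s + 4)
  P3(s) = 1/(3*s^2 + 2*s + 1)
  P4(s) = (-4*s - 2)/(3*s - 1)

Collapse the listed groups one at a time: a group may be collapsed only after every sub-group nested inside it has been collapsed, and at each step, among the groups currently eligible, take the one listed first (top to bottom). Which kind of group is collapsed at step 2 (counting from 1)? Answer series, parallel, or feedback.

Step 1. reduce the parallel group P1, P2
Step 2. series reduction of P3, P4
Step 3. apply the feedback formula to (P1+P2), (P3*P4)
Step 2: series.

Answer: series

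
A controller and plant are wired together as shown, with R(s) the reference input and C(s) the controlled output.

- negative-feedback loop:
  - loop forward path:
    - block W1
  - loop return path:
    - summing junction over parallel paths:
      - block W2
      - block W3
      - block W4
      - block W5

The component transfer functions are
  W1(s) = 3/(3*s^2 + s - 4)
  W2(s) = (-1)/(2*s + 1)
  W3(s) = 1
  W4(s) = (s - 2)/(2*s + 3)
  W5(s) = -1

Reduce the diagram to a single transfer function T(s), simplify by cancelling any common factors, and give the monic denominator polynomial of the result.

Step 1: add W2, W3, W4, W5 (parallel) gives (2*s^2 - 5*s - 5)/(4*s^2 + 8*s + 3)
Step 2: reduce the feedback loop with forward W1 and return (W2+W3+W4+W5) gives (12*s^2 + 24*s + 9)/(12*s^4 + 28*s^3 + 7*s^2 - 44*s - 27)
The result of step 2 is T(s) in lowest terms. Its denominator has leading coefficient 12; dividing the denominator through by 12 makes it monic.

Answer: s^4 + 7*s^3/3 + 7*s^2/12 - 11*s/3 - 9/4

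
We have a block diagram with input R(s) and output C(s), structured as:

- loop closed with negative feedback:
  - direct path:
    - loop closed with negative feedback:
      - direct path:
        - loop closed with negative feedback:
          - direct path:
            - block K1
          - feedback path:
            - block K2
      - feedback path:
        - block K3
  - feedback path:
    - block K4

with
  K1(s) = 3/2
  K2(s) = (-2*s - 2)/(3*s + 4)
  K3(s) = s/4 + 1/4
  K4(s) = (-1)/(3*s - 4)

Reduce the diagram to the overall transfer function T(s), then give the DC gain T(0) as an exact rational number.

Step 1 - feedback reduction of K1, K2: 9*s/2 + 6
Step 2 - feedback reduction of [K1/(1+K1*K2)], K3: (36*s + 48)/(9*s^2 + 21*s + 20)
Step 3 - collapse the loop ([[K1/(1+K1*K2)]/(1+[K1/(1+K1*K2)]*K3)] forward, K4 return): (108*s^2 - 192)/(27*s^3 + 27*s^2 - 60*s - 128)
DC gain: substitute s = 0 into T(s) from step 3: T(0) = -192/(-128) = 3/2.

Final answer: 3/2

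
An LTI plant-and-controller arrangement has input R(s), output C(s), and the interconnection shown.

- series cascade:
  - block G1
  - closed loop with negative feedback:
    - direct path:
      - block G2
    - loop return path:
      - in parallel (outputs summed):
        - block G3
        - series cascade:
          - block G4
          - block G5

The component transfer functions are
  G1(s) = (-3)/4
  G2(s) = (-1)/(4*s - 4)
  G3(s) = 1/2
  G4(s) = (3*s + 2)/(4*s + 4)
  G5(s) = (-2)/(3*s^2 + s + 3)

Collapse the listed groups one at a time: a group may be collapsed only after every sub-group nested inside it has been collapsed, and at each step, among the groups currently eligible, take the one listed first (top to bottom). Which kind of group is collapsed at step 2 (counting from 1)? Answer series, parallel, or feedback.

1. multiply G4, G5 (series)
2. parallel reduction of G3, (G4*G5)
3. apply the feedback formula to G2, (G3+(G4*G5))
4. reduce the series chain G1, [G2/(1+G2*(G3+(G4*G5)))]
At step 2 the group reduced is parallel.

Therefore the answer is parallel.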